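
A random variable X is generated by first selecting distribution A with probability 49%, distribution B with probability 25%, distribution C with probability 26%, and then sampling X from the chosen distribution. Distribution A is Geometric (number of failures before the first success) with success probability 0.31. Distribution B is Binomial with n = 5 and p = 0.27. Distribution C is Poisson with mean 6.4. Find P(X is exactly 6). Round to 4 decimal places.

Conditional on each component, P(X = 6): A: 0.0334546; B: 0; C: 0.158585.
By total probability, P(X = 6) = 0.49·0.0334546 + 0.25·0 + 0.26·0.158585 = 0.0576249.

0.0576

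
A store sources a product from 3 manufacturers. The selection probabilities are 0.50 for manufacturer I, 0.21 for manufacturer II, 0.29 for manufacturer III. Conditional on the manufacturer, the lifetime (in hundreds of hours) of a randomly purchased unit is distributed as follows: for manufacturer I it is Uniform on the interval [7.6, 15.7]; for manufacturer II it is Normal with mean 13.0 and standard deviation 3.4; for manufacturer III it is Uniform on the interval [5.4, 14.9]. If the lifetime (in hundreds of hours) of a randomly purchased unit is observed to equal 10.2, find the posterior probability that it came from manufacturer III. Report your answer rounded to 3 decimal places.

0.278

Likelihoods f(10.2 | ·): I: 0.123457; II: 0.0835914; III: 0.105263.
Posterior ∝ prior × likelihood. Numerator for III: 0.29·0.105263 = 0.0305263.
Normalizing constant: 0.5·0.123457 + 0.21·0.0835914 + 0.29·0.105263 = 0.109809.
P(III | observation) = 0.0305263 / 0.109809 = 0.277995.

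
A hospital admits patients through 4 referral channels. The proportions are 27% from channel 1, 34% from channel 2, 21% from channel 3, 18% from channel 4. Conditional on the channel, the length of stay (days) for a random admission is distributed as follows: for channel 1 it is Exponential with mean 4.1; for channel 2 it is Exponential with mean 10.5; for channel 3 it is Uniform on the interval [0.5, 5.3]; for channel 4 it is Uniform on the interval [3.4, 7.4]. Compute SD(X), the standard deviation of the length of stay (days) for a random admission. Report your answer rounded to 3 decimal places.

Per component, 1: μ=4.1, E[X²]=33.62; 2: μ=10.5, E[X²]=220.5; 3: μ=2.9, E[X²]=10.33; 4: μ=5.4, E[X²]=30.4933.
E[X] = 0.27·4.1 + 0.34·10.5 + 0.21·2.9 + 0.18·5.4 = 6.258.
E[X²] = 0.27·33.62 + 0.34·220.5 + 0.21·10.33 + 0.18·30.4933 = 91.7055.
Var(X) = E[X²] − (E[X])² = 91.7055 − 39.1626 = 52.5429.
SD(X) = √52.5429 = 7.24865.

7.249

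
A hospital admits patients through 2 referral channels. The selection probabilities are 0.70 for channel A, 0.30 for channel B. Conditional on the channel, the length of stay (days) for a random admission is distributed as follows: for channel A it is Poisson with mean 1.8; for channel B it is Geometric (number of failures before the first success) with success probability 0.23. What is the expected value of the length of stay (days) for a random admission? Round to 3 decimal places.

Component means — A: 1.8; B: 3.34783.
E[X] = 0.7·1.8 + 0.3·3.34783 = 2.26435.

2.264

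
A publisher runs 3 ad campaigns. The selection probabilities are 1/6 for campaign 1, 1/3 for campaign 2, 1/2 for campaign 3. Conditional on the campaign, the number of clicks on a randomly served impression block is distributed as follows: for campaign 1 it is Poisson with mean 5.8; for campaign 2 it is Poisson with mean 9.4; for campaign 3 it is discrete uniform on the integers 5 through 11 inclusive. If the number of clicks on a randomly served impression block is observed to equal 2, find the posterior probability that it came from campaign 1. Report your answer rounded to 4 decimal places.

Likelihoods P(X=2 | ·): 1: 0.0509235; 2: 0.00365475; 3: 0.
Posterior ∝ prior × likelihood. Numerator for 1: 0.166667·0.0509235 = 0.00848725.
Normalizing constant: 0.166667·0.0509235 + 0.333333·0.00365475 + 0.5·0 = 0.00970549.
P(1 | observation) = 0.00848725 / 0.00970549 = 0.874478.

0.8745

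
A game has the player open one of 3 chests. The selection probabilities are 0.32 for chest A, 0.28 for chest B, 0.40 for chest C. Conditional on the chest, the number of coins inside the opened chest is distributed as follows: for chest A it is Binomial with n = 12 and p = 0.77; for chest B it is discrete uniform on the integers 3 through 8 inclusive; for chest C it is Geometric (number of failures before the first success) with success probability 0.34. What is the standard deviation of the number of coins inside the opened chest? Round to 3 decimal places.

Per component, A: μ=9.24, E[X²]=87.5028; B: μ=5.5, E[X²]=33.1667; C: μ=1.94118, E[X²]=9.47751.
E[X] = 0.32·9.24 + 0.28·5.5 + 0.4·1.94118 = 5.27327.
E[X²] = 0.32·87.5028 + 0.28·33.1667 + 0.4·9.47751 = 41.0786.
Var(X) = E[X²] − (E[X])² = 41.0786 − 27.8074 = 13.2712.
SD(X) = √13.2712 = 3.64296.

3.643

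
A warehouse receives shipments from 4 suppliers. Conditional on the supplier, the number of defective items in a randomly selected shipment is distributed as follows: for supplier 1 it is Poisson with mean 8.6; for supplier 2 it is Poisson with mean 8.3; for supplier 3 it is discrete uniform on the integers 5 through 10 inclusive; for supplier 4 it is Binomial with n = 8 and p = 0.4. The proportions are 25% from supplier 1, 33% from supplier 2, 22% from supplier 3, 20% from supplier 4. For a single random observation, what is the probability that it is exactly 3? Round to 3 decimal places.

0.068

Conditional on each supplier, P(X = 3): 1: 0.0195169; 2: 0.0236831; 3: 0; 4: 0.278692.
By total probability, P(X = 3) = 0.25·0.0195169 + 0.33·0.0236831 + 0.22·0 + 0.2·0.278692 = 0.068433.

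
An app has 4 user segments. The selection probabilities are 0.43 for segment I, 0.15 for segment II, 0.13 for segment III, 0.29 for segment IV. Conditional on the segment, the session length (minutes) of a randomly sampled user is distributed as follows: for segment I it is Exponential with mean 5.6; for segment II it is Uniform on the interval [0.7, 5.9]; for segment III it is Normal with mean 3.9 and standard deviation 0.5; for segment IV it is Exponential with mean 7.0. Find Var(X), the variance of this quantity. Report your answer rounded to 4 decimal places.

29.7773

Per component, I: μ=5.6, E[X²]=62.72; II: μ=3.3, E[X²]=13.1433; III: μ=3.9, E[X²]=15.46; IV: μ=7, E[X²]=98.
E[X] = 0.43·5.6 + 0.15·3.3 + 0.13·3.9 + 0.29·7 = 5.44.
E[X²] = 0.43·62.72 + 0.15·13.1433 + 0.13·15.46 + 0.29·98 = 59.3709.
Var(X) = E[X²] − (E[X])² = 59.3709 − 29.5936 = 29.7773.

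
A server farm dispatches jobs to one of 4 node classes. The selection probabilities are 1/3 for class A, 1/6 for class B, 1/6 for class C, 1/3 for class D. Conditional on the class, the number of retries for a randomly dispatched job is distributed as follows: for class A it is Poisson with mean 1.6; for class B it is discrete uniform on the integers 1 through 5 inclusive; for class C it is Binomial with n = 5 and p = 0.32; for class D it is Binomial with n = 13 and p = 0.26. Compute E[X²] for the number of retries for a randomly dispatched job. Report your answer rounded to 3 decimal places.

For each component E[X²] = Var + (mean)², giving A: 4.16; B: 11; C: 3.648; D: 13.9256.
Overall E[X²] = 0.333333·4.16 + 0.166667·11 + 0.166667·3.648 + 0.333333·13.9256 = 8.46987.

8.470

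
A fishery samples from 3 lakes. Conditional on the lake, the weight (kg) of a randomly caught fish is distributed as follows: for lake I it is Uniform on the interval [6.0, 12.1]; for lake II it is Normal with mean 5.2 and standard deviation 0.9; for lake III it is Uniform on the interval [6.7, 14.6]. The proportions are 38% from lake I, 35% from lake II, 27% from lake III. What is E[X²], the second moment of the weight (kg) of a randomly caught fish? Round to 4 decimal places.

74.0771

For each component E[X²] = Var + (mean)², giving I: 85.0033; II: 27.85; III: 118.623.
Overall E[X²] = 0.38·85.0033 + 0.35·27.85 + 0.27·118.623 = 74.0771.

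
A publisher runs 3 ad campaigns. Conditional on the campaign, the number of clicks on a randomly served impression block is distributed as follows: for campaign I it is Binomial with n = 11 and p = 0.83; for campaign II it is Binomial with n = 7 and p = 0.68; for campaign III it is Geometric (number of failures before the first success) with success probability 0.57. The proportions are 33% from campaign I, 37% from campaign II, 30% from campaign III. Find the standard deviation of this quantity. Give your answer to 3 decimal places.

3.540

Per component, I: μ=9.13, E[X²]=84.909; II: μ=4.76, E[X²]=24.1808; III: μ=0.754386, E[X²]=1.89258.
E[X] = 0.33·9.13 + 0.37·4.76 + 0.3·0.754386 = 5.00042.
E[X²] = 0.33·84.909 + 0.37·24.1808 + 0.3·1.89258 = 37.5346.
Var(X) = E[X²] − (E[X])² = 37.5346 − 25.0042 = 12.5305.
SD(X) = √12.5305 = 3.53984.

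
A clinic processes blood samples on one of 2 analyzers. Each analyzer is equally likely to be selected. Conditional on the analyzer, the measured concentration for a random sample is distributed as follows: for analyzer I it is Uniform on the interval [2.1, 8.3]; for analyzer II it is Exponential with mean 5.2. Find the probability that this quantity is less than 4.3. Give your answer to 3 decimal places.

0.459

Conditional on each analyzer, P(X < 4.3): I: 0.354839; II: 0.562607.
By total probability, P(X < 4.3) = 0.5·0.354839 + 0.5·0.562607 = 0.458723.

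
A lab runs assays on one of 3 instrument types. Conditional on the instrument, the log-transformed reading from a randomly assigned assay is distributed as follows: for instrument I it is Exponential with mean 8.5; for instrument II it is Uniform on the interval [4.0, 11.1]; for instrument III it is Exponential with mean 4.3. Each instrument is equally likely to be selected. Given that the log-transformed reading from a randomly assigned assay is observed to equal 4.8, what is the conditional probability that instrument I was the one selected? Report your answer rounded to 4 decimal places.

0.2356

Likelihoods f(4.8 | ·): I: 0.0668856; II: 0.140845; III: 0.0761619.
Posterior ∝ prior × likelihood. Numerator for I: 0.333333·0.0668856 = 0.0222952.
Normalizing constant: 0.333333·0.0668856 + 0.333333·0.140845 + 0.333333·0.0761619 = 0.0946308.
P(I | observation) = 0.0222952 / 0.0946308 = 0.235602.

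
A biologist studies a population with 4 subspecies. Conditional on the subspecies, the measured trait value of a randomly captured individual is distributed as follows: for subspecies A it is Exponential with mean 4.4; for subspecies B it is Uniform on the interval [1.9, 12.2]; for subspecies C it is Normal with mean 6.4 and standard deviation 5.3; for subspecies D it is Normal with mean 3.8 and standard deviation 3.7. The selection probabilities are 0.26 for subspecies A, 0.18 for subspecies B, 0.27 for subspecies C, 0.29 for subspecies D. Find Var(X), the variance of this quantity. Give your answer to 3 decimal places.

Per component, A: μ=4.4, E[X²]=38.72; B: μ=7.05, E[X²]=58.5433; C: μ=6.4, E[X²]=69.05; D: μ=3.8, E[X²]=28.13.
E[X] = 0.26·4.4 + 0.18·7.05 + 0.27·6.4 + 0.29·3.8 = 5.243.
E[X²] = 0.26·38.72 + 0.18·58.5433 + 0.27·69.05 + 0.29·28.13 = 47.4062.
Var(X) = E[X²] − (E[X])² = 47.4062 − 27.489 = 19.9172.

19.917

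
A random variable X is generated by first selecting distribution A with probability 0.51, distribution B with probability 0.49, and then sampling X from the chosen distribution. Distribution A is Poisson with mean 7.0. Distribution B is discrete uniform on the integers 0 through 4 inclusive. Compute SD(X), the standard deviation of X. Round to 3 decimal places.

3.286

Per component, A: μ=7, E[X²]=56; B: μ=2, E[X²]=6.
E[X] = 0.51·7 + 0.49·2 = 4.55.
E[X²] = 0.51·56 + 0.49·6 = 31.5.
Var(X) = E[X²] − (E[X])² = 31.5 − 20.7025 = 10.7975.
SD(X) = √10.7975 = 3.28595.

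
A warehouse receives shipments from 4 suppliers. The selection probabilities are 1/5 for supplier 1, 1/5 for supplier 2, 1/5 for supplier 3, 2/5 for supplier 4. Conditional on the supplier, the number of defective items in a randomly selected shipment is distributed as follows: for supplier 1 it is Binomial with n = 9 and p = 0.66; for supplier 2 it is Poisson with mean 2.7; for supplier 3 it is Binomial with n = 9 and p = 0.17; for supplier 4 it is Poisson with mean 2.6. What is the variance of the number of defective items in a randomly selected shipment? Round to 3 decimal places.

4.475

Per component, 1: μ=5.94, E[X²]=37.3032; 2: μ=2.7, E[X²]=9.99; 3: μ=1.53, E[X²]=3.6108; 4: μ=2.6, E[X²]=9.36.
E[X] = 0.2·5.94 + 0.2·2.7 + 0.2·1.53 + 0.4·2.6 = 3.074.
E[X²] = 0.2·37.3032 + 0.2·9.99 + 0.2·3.6108 + 0.4·9.36 = 13.9248.
Var(X) = E[X²] − (E[X])² = 13.9248 − 9.44948 = 4.47532.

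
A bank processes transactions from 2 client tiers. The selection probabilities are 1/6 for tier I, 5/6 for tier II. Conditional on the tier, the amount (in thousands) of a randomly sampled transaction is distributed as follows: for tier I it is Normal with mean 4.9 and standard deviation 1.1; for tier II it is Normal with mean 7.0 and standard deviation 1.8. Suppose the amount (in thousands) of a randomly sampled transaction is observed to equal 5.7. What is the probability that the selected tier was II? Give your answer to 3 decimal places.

0.754

Likelihoods f(5.7 | ·): I: 0.278396; II: 0.170755.
Posterior ∝ prior × likelihood. Numerator for II: 0.833333·0.170755 = 0.142296.
Normalizing constant: 0.166667·0.278396 + 0.833333·0.170755 = 0.188695.
P(II | observation) = 0.142296 / 0.188695 = 0.754104.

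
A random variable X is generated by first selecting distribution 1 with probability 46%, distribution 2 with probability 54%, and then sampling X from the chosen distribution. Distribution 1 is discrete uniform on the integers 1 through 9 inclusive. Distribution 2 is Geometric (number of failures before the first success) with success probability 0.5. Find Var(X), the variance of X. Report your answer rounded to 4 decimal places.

8.1211

Per component, 1: μ=5, E[X²]=31.6667; 2: μ=1, E[X²]=3.
E[X] = 0.46·5 + 0.54·1 = 2.84.
E[X²] = 0.46·31.6667 + 0.54·3 = 16.1867.
Var(X) = E[X²] − (E[X])² = 16.1867 − 8.0656 = 8.12107.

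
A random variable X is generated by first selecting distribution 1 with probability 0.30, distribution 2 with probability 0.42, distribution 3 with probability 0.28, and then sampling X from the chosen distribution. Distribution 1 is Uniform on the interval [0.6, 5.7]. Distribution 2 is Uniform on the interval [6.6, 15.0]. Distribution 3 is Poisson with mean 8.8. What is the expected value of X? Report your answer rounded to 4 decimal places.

Component means — 1: 3.15; 2: 10.8; 3: 8.8.
E[X] = 0.3·3.15 + 0.42·10.8 + 0.28·8.8 = 7.945.

7.9450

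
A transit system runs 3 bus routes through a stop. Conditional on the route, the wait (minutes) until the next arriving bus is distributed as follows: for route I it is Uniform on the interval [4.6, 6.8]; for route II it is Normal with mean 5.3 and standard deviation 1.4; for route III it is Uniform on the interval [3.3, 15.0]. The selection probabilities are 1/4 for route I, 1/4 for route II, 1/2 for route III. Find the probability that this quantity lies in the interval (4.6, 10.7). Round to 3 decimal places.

0.684

Conditional on each route, P(4.6 < X < 10.7): I: 1; II: 0.691405; III: 0.521368.
By total probability, P(4.6 < X < 10.7) = 0.25·1 + 0.25·0.691405 + 0.5·0.521368 = 0.683535.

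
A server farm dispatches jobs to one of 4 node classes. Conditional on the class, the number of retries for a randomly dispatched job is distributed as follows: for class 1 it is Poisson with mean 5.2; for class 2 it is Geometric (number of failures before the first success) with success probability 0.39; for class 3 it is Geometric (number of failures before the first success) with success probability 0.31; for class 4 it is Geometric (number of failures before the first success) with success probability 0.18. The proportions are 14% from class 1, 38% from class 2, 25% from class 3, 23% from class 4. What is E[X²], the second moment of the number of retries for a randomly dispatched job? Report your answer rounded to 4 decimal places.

20.5950

For each component E[X²] = Var + (mean)², giving 1: 32.24; 2: 6.45694; 3: 12.1342; 4: 46.0617.
Overall E[X²] = 0.14·32.24 + 0.38·6.45694 + 0.25·12.1342 + 0.23·46.0617 = 20.595.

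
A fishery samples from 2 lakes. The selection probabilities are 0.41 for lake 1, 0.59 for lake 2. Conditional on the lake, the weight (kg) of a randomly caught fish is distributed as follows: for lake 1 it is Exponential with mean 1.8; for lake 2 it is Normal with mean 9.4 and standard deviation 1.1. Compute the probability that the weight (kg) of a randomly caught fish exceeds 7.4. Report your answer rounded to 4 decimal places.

0.5764

Conditional on each lake, P(X > 7.4): 1: 0.0163896; 2: 0.965482.
By total probability, P(X > 7.4) = 0.41·0.0163896 + 0.59·0.965482 = 0.576354.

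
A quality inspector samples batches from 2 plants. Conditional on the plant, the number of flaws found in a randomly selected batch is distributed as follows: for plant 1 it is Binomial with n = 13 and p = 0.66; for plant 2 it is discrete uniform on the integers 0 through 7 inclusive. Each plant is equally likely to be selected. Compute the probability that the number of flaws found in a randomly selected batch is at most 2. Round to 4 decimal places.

0.1876

Conditional on each plant, P(X ≤ 2): 1: 0.000259766; 2: 0.375.
By total probability, P(X ≤ 2) = 0.5·0.000259766 + 0.5·0.375 = 0.18763.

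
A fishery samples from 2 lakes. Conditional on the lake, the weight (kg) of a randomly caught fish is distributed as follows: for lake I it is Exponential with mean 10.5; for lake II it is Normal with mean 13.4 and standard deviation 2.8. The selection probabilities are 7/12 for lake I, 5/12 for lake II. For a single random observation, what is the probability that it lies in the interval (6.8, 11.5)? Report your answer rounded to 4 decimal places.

0.2099

Conditional on each lake, P(6.8 < X < 11.5): I: 0.18883; II: 0.239497.
By total probability, P(6.8 < X < 11.5) = 0.583333·0.18883 + 0.416667·0.239497 = 0.209941.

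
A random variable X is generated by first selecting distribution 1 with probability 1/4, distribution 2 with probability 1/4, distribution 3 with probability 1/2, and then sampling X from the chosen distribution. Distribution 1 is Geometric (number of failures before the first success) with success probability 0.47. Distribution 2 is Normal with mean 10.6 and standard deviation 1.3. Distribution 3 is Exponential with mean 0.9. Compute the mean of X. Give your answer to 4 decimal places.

3.3819

Component means — 1: 1.12766; 2: 10.6; 3: 0.9.
E[X] = 0.25·1.12766 + 0.25·10.6 + 0.5·0.9 = 3.38191.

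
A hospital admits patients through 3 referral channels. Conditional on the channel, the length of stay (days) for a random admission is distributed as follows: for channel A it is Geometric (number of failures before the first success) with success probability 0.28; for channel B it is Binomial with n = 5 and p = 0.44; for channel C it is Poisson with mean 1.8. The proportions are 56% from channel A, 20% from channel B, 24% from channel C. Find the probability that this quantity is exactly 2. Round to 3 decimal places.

0.214

Conditional on each channel, P(X = 2): A: 0.145152; B: 0.339993; C: 0.267784.
By total probability, P(X = 2) = 0.56·0.145152 + 0.2·0.339993 + 0.24·0.267784 = 0.213552.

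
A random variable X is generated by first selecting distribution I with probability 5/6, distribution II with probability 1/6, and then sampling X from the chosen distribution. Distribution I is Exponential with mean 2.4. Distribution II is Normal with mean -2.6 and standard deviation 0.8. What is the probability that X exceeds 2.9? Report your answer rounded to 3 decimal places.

Conditional on each component, P(X > 2.9): I: 0.298695; II: 3.09952e-12.
By total probability, P(X > 2.9) = 0.833333·0.298695 + 0.166667·3.09952e-12 = 0.248912.

0.249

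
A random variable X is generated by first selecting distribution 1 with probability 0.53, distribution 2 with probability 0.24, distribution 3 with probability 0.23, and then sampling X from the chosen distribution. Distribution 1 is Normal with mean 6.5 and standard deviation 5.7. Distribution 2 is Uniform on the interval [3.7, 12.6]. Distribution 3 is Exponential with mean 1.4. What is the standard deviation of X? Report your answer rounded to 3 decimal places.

5.029

Per component, 1: μ=6.5, E[X²]=74.74; 2: μ=8.15, E[X²]=73.0233; 3: μ=1.4, E[X²]=3.92.
E[X] = 0.53·6.5 + 0.24·8.15 + 0.23·1.4 = 5.723.
E[X²] = 0.53·74.74 + 0.24·73.0233 + 0.23·3.92 = 58.0394.
Var(X) = E[X²] − (E[X])² = 58.0394 − 32.7527 = 25.2867.
SD(X) = √25.2867 = 5.02859.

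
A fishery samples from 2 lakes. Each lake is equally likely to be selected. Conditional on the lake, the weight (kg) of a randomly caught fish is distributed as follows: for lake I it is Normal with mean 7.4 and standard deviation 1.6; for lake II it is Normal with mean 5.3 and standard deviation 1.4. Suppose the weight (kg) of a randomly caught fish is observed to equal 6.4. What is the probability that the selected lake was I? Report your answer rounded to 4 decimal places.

Likelihoods f(6.4 | ·): I: 0.205101; II: 0.20928.
Posterior ∝ prior × likelihood. Numerator for I: 0.5·0.205101 = 0.10255.
Normalizing constant: 0.5·0.205101 + 0.5·0.20928 = 0.20719.
P(I | observation) = 0.10255 / 0.20719 = 0.494958.

0.4950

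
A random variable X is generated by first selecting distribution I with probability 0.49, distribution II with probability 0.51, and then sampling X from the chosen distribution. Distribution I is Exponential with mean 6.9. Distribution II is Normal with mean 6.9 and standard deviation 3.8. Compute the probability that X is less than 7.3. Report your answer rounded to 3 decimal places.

Conditional on each component, P(X < 7.3): I: 0.652841; II: 0.541917.
By total probability, P(X < 7.3) = 0.49·0.652841 + 0.51·0.541917 = 0.596269.

0.596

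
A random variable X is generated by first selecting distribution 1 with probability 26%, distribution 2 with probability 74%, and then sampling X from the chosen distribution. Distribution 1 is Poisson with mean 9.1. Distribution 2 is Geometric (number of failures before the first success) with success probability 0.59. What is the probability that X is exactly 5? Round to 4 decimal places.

Conditional on each component, P(X = 5): 1: 0.0580692; 2: 0.00683552.
By total probability, P(X = 5) = 0.26·0.0580692 + 0.74·0.00683552 = 0.0201563.

0.0202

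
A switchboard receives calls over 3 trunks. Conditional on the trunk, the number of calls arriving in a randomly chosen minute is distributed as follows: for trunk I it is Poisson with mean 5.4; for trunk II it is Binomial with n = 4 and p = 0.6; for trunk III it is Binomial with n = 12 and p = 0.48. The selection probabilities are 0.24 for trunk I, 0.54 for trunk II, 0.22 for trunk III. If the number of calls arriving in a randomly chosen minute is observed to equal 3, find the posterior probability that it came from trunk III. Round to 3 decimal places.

Likelihoods P(X=3 | ·): I: 0.118533; II: 0.3456; III: 0.0676358.
Posterior ∝ prior × likelihood. Numerator for III: 0.22·0.0676358 = 0.0148799.
Normalizing constant: 0.24·0.118533 + 0.54·0.3456 + 0.22·0.0676358 = 0.229952.
P(III | observation) = 0.0148799 / 0.229952 = 0.0647086.

0.065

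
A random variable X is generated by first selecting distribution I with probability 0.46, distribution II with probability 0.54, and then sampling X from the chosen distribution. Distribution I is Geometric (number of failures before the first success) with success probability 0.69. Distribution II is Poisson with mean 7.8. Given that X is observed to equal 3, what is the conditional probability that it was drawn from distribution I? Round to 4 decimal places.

0.3508

Likelihoods P(X=3 | ·): I: 0.0205558; II: 0.0324068.
Posterior ∝ prior × likelihood. Numerator for I: 0.46·0.0205558 = 0.00945566.
Normalizing constant: 0.46·0.0205558 + 0.54·0.0324068 = 0.0269553.
P(I | observation) = 0.00945566 / 0.0269553 = 0.35079.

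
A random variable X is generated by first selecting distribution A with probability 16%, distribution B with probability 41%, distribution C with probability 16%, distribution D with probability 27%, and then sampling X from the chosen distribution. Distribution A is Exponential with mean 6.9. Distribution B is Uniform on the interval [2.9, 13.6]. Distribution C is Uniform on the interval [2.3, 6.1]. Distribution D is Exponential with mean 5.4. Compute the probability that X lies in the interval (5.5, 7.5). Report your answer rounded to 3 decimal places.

0.150

Conditional on each component, P(5.5 < X < 7.5): A: 0.113392; B: 0.186916; C: 0.157895; D: 0.111777.
By total probability, P(5.5 < X < 7.5) = 0.16·0.113392 + 0.41·0.186916 + 0.16·0.157895 + 0.27·0.111777 = 0.150221.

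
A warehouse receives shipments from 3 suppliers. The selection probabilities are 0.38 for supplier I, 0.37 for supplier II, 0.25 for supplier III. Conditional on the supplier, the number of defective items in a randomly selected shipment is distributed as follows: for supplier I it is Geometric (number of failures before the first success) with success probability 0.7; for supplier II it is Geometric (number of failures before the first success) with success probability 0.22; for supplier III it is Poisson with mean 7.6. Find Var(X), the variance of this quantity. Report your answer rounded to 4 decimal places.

Per component, I: μ=0.428571, E[X²]=0.795918; II: μ=3.54545, E[X²]=28.686; III: μ=7.6, E[X²]=65.36.
E[X] = 0.38·0.428571 + 0.37·3.54545 + 0.25·7.6 = 3.37468.
E[X²] = 0.38·0.795918 + 0.37·28.686 + 0.25·65.36 = 27.2563.
Var(X) = E[X²] − (E[X])² = 27.2563 − 11.3884 = 15.8678.

15.8678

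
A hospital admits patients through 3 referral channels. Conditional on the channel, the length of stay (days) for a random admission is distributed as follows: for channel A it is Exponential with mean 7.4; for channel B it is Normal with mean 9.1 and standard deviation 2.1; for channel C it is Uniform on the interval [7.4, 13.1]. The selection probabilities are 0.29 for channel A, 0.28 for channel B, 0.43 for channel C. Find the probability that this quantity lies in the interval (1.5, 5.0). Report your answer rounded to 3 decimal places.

Conditional on each channel, P(1.5 < X < 5.0): A: 0.307708; B: 0.0252987; C: 0.
By total probability, P(1.5 < X < 5.0) = 0.29·0.307708 + 0.28·0.0252987 + 0.43·0 = 0.0963191.

0.096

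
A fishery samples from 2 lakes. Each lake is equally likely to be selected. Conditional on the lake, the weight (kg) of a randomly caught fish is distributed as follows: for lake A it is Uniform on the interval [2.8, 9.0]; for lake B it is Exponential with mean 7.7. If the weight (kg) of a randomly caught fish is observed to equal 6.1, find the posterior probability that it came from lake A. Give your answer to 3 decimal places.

Likelihoods f(6.1 | ·): A: 0.16129; B: 0.0588109.
Posterior ∝ prior × likelihood. Numerator for A: 0.5·0.16129 = 0.0806452.
Normalizing constant: 0.5·0.16129 + 0.5·0.0588109 = 0.110051.
P(A | observation) = 0.0806452 / 0.110051 = 0.732801.

0.733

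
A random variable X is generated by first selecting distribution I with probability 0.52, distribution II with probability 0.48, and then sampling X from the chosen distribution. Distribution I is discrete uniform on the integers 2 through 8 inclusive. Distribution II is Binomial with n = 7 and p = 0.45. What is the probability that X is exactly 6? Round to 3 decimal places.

Conditional on each component, P(X = 6): I: 0.142857; II: 0.0319695.
By total probability, P(X = 6) = 0.52·0.142857 + 0.48·0.0319695 = 0.0896311.

0.090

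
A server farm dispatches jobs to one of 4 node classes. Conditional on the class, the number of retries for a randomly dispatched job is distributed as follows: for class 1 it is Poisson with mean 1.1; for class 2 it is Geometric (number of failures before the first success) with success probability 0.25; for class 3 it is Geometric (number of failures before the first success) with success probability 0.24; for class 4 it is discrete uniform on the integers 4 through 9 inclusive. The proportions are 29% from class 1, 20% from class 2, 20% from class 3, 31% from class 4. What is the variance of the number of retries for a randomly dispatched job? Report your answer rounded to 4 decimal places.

10.7901

Per component, 1: μ=1.1, E[X²]=2.31; 2: μ=3, E[X²]=21; 3: μ=3.16667, E[X²]=23.2222; 4: μ=6.5, E[X²]=45.1667.
E[X] = 0.29·1.1 + 0.2·3 + 0.2·3.16667 + 0.31·6.5 = 3.56733.
E[X²] = 0.29·2.31 + 0.2·21 + 0.2·23.2222 + 0.31·45.1667 = 23.516.
Var(X) = E[X²] − (E[X])² = 23.516 − 12.7259 = 10.7901.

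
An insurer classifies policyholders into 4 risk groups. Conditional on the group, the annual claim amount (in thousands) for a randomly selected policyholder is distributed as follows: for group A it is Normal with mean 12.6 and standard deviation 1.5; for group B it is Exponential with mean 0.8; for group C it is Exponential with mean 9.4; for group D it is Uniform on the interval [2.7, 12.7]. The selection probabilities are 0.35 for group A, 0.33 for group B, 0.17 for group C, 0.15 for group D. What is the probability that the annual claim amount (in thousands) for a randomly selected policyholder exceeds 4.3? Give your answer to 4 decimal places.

Conditional on each group, P(X > 4.3): A: 1; B: 0.00463092; C: 0.632897; D: 0.84.
By total probability, P(X > 4.3) = 0.35·1 + 0.33·0.00463092 + 0.17·0.632897 + 0.15·0.84 = 0.585121.

0.5851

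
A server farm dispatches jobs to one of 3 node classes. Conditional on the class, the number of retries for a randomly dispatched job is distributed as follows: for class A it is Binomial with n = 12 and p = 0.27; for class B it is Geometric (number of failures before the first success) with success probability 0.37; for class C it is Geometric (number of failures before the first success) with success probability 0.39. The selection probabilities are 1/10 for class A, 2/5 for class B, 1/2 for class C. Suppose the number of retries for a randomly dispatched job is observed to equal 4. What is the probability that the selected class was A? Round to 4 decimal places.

Likelihoods P(X=4 | ·): A: 0.21215; B: 0.058286; C: 0.0539988.
Posterior ∝ prior × likelihood. Numerator for A: 0.1·0.21215 = 0.021215.
Normalizing constant: 0.1·0.21215 + 0.4·0.058286 + 0.5·0.0539988 = 0.0715288.
P(A | observation) = 0.021215 / 0.0715288 = 0.296594.

0.2966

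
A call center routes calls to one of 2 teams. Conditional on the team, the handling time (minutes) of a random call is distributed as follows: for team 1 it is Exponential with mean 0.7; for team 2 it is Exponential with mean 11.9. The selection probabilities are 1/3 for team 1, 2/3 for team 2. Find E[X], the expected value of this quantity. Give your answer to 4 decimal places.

Component means — 1: 0.7; 2: 11.9.
E[X] = 0.333333·0.7 + 0.666667·11.9 = 8.16667.

8.1667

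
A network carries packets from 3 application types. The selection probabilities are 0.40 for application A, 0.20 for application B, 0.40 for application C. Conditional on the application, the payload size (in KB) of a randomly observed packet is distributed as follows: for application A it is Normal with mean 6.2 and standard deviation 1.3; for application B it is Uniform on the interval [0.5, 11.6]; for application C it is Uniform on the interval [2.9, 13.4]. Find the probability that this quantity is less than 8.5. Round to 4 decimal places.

Conditional on each application, P(X < 8.5): A: 0.961572; B: 0.720721; C: 0.533333.
By total probability, P(X < 8.5) = 0.4·0.961572 + 0.2·0.720721 + 0.4·0.533333 = 0.742106.

0.7421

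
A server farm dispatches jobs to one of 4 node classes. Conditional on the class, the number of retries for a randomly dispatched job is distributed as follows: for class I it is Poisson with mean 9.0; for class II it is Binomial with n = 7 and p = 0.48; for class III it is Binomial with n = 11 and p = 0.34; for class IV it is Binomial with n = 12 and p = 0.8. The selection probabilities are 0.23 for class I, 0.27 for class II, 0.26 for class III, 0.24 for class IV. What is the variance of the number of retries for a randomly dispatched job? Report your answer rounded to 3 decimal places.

11.970

Per component, I: μ=9, E[X²]=90; II: μ=3.36, E[X²]=13.0368; III: μ=3.74, E[X²]=16.456; IV: μ=9.6, E[X²]=94.08.
E[X] = 0.23·9 + 0.27·3.36 + 0.26·3.74 + 0.24·9.6 = 6.2536.
E[X²] = 0.23·90 + 0.27·13.0368 + 0.26·16.456 + 0.24·94.08 = 51.0777.
Var(X) = E[X²] − (E[X])² = 51.0777 − 39.1075 = 11.9702.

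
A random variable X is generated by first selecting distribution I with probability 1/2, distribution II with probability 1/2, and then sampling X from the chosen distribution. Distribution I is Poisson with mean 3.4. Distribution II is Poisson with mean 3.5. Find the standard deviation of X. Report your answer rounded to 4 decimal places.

Per component, I: μ=3.4, E[X²]=14.96; II: μ=3.5, E[X²]=15.75.
E[X] = 0.5·3.4 + 0.5·3.5 = 3.45.
E[X²] = 0.5·14.96 + 0.5·15.75 = 15.355.
Var(X) = E[X²] − (E[X])² = 15.355 − 11.9025 = 3.4525.
SD(X) = √3.4525 = 1.85809.

1.8581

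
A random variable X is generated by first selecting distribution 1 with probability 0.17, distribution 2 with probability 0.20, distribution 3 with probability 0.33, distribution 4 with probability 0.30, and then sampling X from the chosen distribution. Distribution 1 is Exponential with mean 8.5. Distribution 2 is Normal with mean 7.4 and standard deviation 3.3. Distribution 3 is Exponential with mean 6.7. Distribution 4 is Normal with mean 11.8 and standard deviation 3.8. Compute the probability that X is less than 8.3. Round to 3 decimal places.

0.515

Conditional on each component, P(X < 8.3): 1: 0.623362; 2: 0.607469; 3: 0.71027; 4: 0.178511.
By total probability, P(X < 8.3) = 0.17·0.623362 + 0.2·0.607469 + 0.33·0.71027 + 0.3·0.178511 = 0.515408.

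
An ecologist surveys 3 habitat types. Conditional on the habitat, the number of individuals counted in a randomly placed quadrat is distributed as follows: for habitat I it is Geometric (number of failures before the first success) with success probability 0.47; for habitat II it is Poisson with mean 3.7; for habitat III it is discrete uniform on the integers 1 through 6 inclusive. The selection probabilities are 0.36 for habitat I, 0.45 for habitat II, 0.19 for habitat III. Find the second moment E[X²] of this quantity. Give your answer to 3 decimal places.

For each component E[X²] = Var + (mean)², giving I: 3.67089; II: 17.39; III: 15.1667.
Overall E[X²] = 0.36·3.67089 + 0.45·17.39 + 0.19·15.1667 = 12.0287.

12.029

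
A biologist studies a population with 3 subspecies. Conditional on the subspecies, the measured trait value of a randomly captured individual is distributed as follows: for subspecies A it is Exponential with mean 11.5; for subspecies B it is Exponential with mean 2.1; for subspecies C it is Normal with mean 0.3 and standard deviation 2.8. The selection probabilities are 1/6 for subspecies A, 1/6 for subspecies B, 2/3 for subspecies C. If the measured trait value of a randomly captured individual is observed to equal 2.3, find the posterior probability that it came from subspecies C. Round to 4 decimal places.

Likelihoods f(2.3 | ·): A: 0.071194; B: 0.159267; C: 0.110398.
Posterior ∝ prior × likelihood. Numerator for C: 0.666667·0.110398 = 0.0735989.
Normalizing constant: 0.166667·0.071194 + 0.166667·0.159267 + 0.666667·0.110398 = 0.112009.
P(C | observation) = 0.0735989 / 0.112009 = 0.65708.

0.6571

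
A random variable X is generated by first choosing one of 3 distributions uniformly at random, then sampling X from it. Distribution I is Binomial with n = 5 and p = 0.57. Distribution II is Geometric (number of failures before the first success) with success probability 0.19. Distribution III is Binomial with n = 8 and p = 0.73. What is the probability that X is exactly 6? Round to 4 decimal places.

0.1209

Conditional on each component, P(X = 6): I: 0; II: 0.0536616; III: 0.308903.
By total probability, P(X = 6) = 0.333333·0 + 0.333333·0.0536616 + 0.333333·0.308903 = 0.120855.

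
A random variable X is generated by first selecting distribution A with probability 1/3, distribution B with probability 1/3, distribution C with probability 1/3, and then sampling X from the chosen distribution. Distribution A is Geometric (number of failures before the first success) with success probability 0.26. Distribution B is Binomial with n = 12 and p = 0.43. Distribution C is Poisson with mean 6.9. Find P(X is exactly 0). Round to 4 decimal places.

Conditional on each component, P(X = 0): A: 0.26; B: 0.00117625; C: 0.00100779.
By total probability, P(X = 0) = 0.333333·0.26 + 0.333333·0.00117625 + 0.333333·0.00100779 = 0.0873947.

0.0874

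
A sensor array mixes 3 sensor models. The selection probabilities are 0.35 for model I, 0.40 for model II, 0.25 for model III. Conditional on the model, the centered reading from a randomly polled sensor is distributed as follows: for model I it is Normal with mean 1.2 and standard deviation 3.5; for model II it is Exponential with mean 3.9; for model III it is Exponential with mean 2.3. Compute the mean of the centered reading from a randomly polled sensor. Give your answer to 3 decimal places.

2.555

Component means — I: 1.2; II: 3.9; III: 2.3.
E[X] = 0.35·1.2 + 0.4·3.9 + 0.25·2.3 = 2.555.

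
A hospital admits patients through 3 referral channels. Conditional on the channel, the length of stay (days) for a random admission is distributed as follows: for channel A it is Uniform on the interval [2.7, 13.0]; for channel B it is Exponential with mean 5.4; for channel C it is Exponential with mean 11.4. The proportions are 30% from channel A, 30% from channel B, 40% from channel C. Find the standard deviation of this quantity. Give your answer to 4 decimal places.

Per component, A: μ=7.85, E[X²]=70.4633; B: μ=5.4, E[X²]=58.32; C: μ=11.4, E[X²]=259.92.
E[X] = 0.3·7.85 + 0.3·5.4 + 0.4·11.4 = 8.535.
E[X²] = 0.3·70.4633 + 0.3·58.32 + 0.4·259.92 = 142.603.
Var(X) = E[X²] − (E[X])² = 142.603 − 72.8462 = 69.7568.
SD(X) = √69.7568 = 8.35205.

8.3521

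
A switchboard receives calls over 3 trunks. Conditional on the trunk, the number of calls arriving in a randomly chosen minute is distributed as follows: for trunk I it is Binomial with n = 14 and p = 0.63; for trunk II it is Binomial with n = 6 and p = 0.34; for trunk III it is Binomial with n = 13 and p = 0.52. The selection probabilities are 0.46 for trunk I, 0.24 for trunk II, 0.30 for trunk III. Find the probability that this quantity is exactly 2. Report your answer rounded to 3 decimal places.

Conditional on each trunk, P(X = 2): I: 0.000237762; II: 0.329022; III: 0.00657287.
By total probability, P(X = 2) = 0.46·0.000237762 + 0.24·0.329022 + 0.3·0.00657287 = 0.0810465.

0.081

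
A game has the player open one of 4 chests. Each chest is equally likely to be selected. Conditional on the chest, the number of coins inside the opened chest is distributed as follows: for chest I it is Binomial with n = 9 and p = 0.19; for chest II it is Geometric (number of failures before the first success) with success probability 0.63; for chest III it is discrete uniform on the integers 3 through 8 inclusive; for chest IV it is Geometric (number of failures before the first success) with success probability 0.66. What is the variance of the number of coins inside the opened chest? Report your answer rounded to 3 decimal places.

Per component, I: μ=1.71, E[X²]=4.3092; II: μ=0.587302, E[X²]=1.27715; III: μ=5.5, E[X²]=33.1667; IV: μ=0.515152, E[X²]=1.04591.
E[X] = 0.25·1.71 + 0.25·0.587302 + 0.25·5.5 + 0.25·0.515152 = 2.07811.
E[X²] = 0.25·4.3092 + 0.25·1.27715 + 0.25·33.1667 + 0.25·1.04591 = 9.94973.
Var(X) = E[X²] − (E[X])² = 9.94973 − 4.31855 = 5.63118.

5.631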